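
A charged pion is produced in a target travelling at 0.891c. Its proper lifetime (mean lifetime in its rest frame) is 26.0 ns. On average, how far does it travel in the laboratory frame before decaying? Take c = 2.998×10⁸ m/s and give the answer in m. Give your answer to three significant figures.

15.3 m

γ = 1/√(1 − β²) = 1/√(1 − 0.793881) = 1/√0.206119 = 1/0.454003 = 2.2026.
Lab-frame lifetime: Δt = γτ = 2.2026 × 26.0 ns = 57.268 ns.
Distance: d = vΔt = 0.891 × 2.998×10⁸ m/s × 5.7268×10^-8 s = 15.3 m.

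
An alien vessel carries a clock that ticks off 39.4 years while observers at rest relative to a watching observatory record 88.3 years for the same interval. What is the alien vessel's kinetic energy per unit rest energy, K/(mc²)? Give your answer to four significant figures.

1.241

From Δt = γΔτ: γ = 88.3/39.4 = 2.24112.
K/(mc²) = γ − 1 = 2.24112 − 1 = 1.241.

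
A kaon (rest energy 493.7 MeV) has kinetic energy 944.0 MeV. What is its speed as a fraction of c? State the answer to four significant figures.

0.9392c

γ = 1 + K/(mc²) = 1 + 944.0/493.7 = 2.9121.
β = √(1 − 1/γ²) = √(1 − 0.11792) = √0.88208 = 0.9392.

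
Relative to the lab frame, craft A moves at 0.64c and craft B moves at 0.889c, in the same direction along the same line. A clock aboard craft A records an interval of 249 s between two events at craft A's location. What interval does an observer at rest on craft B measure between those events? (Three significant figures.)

The velocity of craft A relative to craft B is (0.64 − 0.889)c / (1 − 0.64×0.889) = −0.57767c; relative speed 0.57767c.
At |u| = 0.57767c, γ = (1 − 0.333703)^(−1/2) = 1.2251.
Craft A's interval is proper; time dilation gives Δt_B = γΔτ = 1.2251 × 249 s = 305 s.

305 s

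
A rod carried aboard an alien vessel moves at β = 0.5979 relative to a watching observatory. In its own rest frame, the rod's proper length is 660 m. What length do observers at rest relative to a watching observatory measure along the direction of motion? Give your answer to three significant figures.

Lorentz factor: γ = (1 − 0.35748441)^(−1/2) = 1.2476.
Along the direction of motion the measured length is L₀/γ = 660/1.2476 = 529 m.

529 m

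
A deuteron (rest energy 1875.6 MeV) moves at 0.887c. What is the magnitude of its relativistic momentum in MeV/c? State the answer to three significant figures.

3600 MeV/c

Lorentz factor: γ = (1 − 0.786769)^(−1/2) = 2.1656.
Momentum: p = γβ·mc = 2.1656 × 0.887 × 1875.6 MeV/c = 3600 MeV/c.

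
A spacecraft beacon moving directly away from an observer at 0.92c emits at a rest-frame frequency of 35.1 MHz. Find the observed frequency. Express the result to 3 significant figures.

7.16 MHz

Relativistic Doppler (source moving away): f_obs = f_src · √((1−β)/(1+β)).
With β = 0.92: factor = √(0.08/1.92) = 0.20412.
f_obs = 35.1 × 0.20412 = 7.16 MHz.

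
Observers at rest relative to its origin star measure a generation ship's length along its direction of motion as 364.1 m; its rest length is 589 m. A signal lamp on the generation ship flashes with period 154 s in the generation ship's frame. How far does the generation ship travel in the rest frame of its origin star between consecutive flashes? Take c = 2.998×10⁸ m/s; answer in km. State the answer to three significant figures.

Length contraction gives γ = L₀/L = 589/364.1 = 1.61769.
β = √(1 − 1/γ²) = 0.78605. Lab-frame period = γτ = 1.61769×154 s = 249.12 s. Distance = βc × γτ = 0.78605 × 2.998×10⁸ m/s × 249.12 s = 5.8707×10^10 m = 5.87×10^7 km.

5.87×10^7 km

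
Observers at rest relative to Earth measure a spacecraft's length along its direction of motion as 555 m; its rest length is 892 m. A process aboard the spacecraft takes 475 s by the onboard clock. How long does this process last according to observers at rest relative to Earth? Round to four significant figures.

From L = L₀/γ: γ = 892/555 = 1.60721.
The same γ dilates the second interval: 1.60721 × 475 s = 763.4 s.

763.4 s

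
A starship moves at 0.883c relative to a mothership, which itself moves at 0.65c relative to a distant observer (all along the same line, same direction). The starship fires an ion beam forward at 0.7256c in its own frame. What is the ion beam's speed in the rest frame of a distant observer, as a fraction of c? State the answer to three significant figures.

Apply u = (u'+v)/(1+u'v) twice. Ion beam in the mothership frame: (0.7256+0.883)/(1+0.7256·0.883) = 1.6086/1.6407048 = 0.98043c.
That velocity, transformed to the rest frame of a distant observer: (0.98043+0.65)/(1+0.98043·0.65) = 1.63043/1.6372795 = 0.99582c.

0.996c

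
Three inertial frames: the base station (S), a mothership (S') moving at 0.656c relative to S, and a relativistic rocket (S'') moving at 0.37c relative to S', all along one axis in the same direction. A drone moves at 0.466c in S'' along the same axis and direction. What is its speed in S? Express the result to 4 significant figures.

0.9327c

Compose velocities in two stages. Stage 1 (into S'): u₁ = (0.466+0.37)/(1+0.466×0.37) = 0.71306.
Stage 2 (into S): u = (0.71306+0.656)/(1+0.71306×0.656) = 0.93275, so the speed is 0.9327c.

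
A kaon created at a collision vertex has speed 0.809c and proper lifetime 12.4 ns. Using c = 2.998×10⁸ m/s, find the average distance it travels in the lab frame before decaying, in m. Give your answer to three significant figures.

5.12 m

With β = 0.809, γ = 1/√(1 − 0.809²) = 1/√0.345519 = 1.7012.
Lab-frame lifetime: Δt = γτ = 1.7012 × 12.4 ns = 21.095 ns.
Distance: d = vΔt = 0.809 × 2.998×10⁸ m/s × 2.1095×10^-8 s = 5.12 m.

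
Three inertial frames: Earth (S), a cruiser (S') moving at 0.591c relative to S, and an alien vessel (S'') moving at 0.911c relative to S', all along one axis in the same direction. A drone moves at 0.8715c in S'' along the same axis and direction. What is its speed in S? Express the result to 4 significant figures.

Compose velocities in two stages. Stage 1 (into S'): u₁ = (0.8715+0.911)/(1+0.8715×0.911) = 0.99362.
Stage 2 (into S): u = (0.99362+0.591)/(1+0.99362×0.591) = 0.99836, so the speed is 0.9984c.

0.9984c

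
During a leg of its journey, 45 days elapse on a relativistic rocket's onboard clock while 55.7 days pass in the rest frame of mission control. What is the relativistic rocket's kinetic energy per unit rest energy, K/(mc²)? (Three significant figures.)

γ = Δt/Δτ = 55.7/45 = 1.23778.
Since K = (γ−1)mc², K/(mc²) = 1.23778 − 1 = 0.238.

0.238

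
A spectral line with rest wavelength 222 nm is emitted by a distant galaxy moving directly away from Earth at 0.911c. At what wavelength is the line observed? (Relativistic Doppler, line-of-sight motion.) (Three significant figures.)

1030 nm

Relativistic Doppler for wavelength: λ_obs = λ_src · √((1+β)/(1−β)).
With β = 0.911: factor = √(1.911/0.089) = 4.6338.
λ_obs = 222 × 4.6338 = 1030 nm.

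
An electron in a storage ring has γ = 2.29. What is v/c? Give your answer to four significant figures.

0.8996

β = √(1 − 1/γ²) = √(1 − 1/5.2441) = √0.80931 = 0.8996.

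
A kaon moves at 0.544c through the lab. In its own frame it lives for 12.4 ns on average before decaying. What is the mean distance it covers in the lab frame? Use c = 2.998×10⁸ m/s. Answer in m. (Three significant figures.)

With β = 0.544, γ = 1/√(1 − 0.544²) = 1/√0.704064 = 1.1918.
Lab-frame lifetime: Δt = γτ = 1.1918 × 12.4 ns = 14.778 ns.
Distance: d = vΔt = 0.544 × 2.998×10⁸ m/s × 1.4778×10^-8 s = 2.41 m.

2.41 m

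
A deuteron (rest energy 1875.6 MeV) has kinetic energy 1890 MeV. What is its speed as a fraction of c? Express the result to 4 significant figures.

γ = 1 + K/(mc²) = 1 + 1890/1875.6 = 2.0077.
β = √(1 − 1/γ²) = √(1 − 0.248086) = √0.751914 = 0.8671.

0.8671c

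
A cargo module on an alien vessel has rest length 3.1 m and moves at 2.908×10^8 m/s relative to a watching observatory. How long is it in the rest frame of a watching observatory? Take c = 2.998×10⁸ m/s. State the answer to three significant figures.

0.754 m

β = v/c = (2.908×10^8 m/s)/(2.998×10⁸ m/s) = 0.96998.
β² = 0.9408612004, so γ = 1/√0.0591387996 = 4.1121.
Along the direction of motion the measured length is L₀/γ = 3.1/4.1121 = 0.754 m.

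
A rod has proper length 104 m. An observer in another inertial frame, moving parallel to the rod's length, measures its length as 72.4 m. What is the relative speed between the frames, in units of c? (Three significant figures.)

Length contraction gives γ = L₀/L = 104/72.4 = 1.4365.
β = √(1 − 1/γ²) = √0.515394 = 0.718.

0.718c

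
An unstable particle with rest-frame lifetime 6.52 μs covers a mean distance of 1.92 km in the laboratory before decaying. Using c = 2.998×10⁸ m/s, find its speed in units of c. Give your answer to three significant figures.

Lab distance = (lab lifetime)·v = γτ·βc, so βγ = d/(cτ) = 1920/(2.998×10⁸ × 6.520×10^-6) = 0.98225.
With βγ = 0.98225: γ² = 1 + (βγ)² = 1.964815, and β = (βγ)/γ = 0.98225/1.40172 = 0.701.

0.701c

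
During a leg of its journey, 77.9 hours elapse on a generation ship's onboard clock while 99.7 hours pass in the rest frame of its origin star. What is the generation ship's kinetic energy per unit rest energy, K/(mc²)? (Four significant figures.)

From Δt = γΔτ: γ = 99.7/77.9 = 1.27985.
Since K = (γ−1)mc², K/(mc²) = 1.27985 − 1 = 0.2798.

0.2798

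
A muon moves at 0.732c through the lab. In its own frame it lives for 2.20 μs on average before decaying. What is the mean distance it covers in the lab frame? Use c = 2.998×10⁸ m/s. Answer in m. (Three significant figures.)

γ = 1/√(1 − β²) = 1/√(1 − 0.535824) = 1/√0.464176 = 1/0.681305 = 1.4678.
Lab-frame lifetime: Δt = γτ = 1.4678 × 2.20 μs = 3.2292 μs.
Distance: d = vΔt = 0.732 × 2.998×10⁸ m/s × 3.2292×10^-6 s = 709 m.

709 m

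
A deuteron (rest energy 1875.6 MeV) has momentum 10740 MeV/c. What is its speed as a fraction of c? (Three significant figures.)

βγ = pc/(mc²) = 10740/1875.6 = 5.7262.
Since γ² = 1 + (βγ)² = 33.7894, γ = √33.7894 = 5.81287, and β = (βγ)/γ = 5.7262/5.81287 = 0.985.

0.985c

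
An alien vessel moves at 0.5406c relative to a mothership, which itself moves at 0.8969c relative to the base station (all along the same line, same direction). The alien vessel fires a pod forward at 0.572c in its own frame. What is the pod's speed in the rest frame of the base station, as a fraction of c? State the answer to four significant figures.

Compose velocities in two stages. Stage 1 (into S'): u₁ = (0.572+0.5406)/(1+0.572×0.5406) = 0.84982.
Stage 2 (into S): u = (0.84982+0.8969)/(1+0.84982×0.8969) = 0.99121, so the speed is 0.9912c.

0.9912c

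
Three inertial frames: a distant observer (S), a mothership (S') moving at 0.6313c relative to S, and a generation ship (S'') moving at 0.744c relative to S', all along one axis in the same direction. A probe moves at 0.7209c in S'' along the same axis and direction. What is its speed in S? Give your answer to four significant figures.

0.9893c

First combine the probe and generation ship (S''→S'): u₁ = (0.7209 + 0.744)/(1 + 0.7209×0.744) = 1.4649/1.5363496 = 0.95349.
Then combine with the mothership (S'→S): u = (0.95349 + 0.6313)/(1 + 0.95349×0.6313) = 1.58479/1.601938237 = 0.9893.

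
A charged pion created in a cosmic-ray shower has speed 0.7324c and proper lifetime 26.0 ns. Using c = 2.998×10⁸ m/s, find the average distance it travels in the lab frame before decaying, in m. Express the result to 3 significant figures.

β² = 0.53640976, so γ = 1/√0.46359024 = 1.4687.
Lab-frame lifetime: Δt = γτ = 1.4687 × 26.0 ns = 38.186 ns.
Distance: d = vΔt = 0.7324 × 2.998×10⁸ m/s × 3.8186×10^-8 s = 8.38 m.

8.38 m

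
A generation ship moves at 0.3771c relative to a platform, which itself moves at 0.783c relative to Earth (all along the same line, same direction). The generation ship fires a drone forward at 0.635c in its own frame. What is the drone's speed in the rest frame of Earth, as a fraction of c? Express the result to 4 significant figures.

Apply u = (u'+v)/(1+u'v) twice. Drone in the platform frame: (0.635+0.3771)/(1+0.635·0.3771) = 1.0121/1.2394585 = 0.81657c.
That velocity, transformed to the rest frame of Earth: (0.81657+0.783)/(1+0.81657·0.783) = 1.59957/1.63937431 = 0.97572c.

0.9757c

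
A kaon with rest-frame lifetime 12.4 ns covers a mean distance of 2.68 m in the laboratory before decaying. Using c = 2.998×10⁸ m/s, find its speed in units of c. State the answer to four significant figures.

Let x = d/(cτ) = 2.680 m / (2.998×10⁸ m/s × 1.240×10^-8 s) = 0.72091. Since d = βγcτ, x = βγ = β/√(1−β²).
Solving: β² = x²/(1+x²) = 0.519711/1.519711 = 0.34198, so β = 0.5848.

0.5848c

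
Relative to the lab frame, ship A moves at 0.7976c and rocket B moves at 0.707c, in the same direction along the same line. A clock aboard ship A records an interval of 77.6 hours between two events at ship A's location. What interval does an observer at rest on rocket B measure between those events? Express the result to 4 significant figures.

79.33 hours

Speed of ship A in rocket B's frame: u = (v_A − v_B)/(1 − v_A v_B/c²) = (0.7976 − 0.707)/(1 − 0.7976×0.707) = 0.0906/0.4360968 = 0.20775; |u| = 0.20775c.
γ for this relative speed: γ = 1/√(1 − 0.0431601) = 1.0223.
Ship A's interval is proper; time dilation gives Δt_B = γΔτ = 1.0223 × 77.6 hours = 79.33 hours.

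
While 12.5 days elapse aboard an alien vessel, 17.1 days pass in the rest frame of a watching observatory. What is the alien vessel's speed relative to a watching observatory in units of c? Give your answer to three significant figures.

γ = Δt/Δτ = 17.1/12.5 = 1.368.
β = √(1 − 1/γ²) = √(1 − 0.534352) = √0.465648 = 0.682.

0.682c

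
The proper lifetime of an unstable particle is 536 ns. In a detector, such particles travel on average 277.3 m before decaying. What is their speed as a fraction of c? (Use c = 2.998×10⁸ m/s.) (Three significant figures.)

0.865c

d = βγcτ ⇒ βγ = d/(cτ) = 277.3 m / (160.6928 m) = 1.7257.
β = (βγ)/√(1+(βγ)²) = 1.7257/√3.97804 = 0.865.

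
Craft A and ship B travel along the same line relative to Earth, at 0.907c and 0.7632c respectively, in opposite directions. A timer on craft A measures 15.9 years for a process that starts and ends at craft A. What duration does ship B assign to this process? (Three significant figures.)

98.9 years

Speed of craft A in ship B's frame: u = (v_A + v_B)/(1 + v_A v_B/c²) = (0.907 + 0.7632)/(1 + 0.907×0.7632) = 1.6702/1.6922224 = 0.98699; |u| = 0.98699c.
γ for this relative speed: γ = 1/√(1 − 0.974149) = 6.2196.
Craft A's interval is proper; time dilation gives Δt_B = γΔτ = 6.2196 × 15.9 years = 98.9 years.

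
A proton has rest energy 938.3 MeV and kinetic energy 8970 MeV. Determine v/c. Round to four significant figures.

K = (γ−1)mc², so γ = 1 + 8970/938.3 = 10.56.
Then v/c = √(1 − γ⁻²) = √(1 − 0.00896752) = √0.99103248 = 0.9955.

0.9955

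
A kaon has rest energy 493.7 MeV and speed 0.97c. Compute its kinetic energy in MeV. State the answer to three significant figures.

γ = 1/√(1 − β²) = 1/√(1 − 0.9409) = 1/√0.0591 = 4.1135.
Kinetic energy: K = (γ − 1)mc² = (4.1135 − 1) × 493.7 MeV = 3.1135 × 493.7 = 1540 MeV.

1540 MeV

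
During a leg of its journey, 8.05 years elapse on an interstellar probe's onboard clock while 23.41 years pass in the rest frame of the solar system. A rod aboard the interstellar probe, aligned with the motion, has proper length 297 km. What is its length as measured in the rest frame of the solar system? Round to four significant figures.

γ = Δt/Δτ = 23.41/8.05 = 2.90807.
L = L₀/γ = 297/2.90807 = 102.1 km.

102.1 km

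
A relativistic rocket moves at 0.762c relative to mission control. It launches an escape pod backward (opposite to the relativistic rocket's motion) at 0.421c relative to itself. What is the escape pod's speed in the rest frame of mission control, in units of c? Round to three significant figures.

0.502c

Relativistic velocity addition: u = (u' + v)/(1 + u'v/c²), with u' = −0.421c and v = 0.762c.
Numerator: −0.421 + 0.762 = 0.341. Denominator: 1 + (−0.421)(0.762) = 0.679198.
u = 0.341/0.679198 = 0.50206, so the speed is 0.502c.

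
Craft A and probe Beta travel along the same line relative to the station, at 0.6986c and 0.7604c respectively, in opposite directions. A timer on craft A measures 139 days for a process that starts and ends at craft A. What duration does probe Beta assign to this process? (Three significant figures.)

Transform craft A's velocity into probe Beta's frame: (0.6986 + 0.7604)/(1 + 0.6986·0.7604) = 1.459/1.53121544, so the relative speed is 0.95284c.
At |u| = 0.95284c, γ = (1 − 0.907904)^(−1/2) = 3.2952.
The clock on craft A records proper time, so probe Beta measures Δt = γΔτ = 3.2952 × 139 = 458 days.

458 days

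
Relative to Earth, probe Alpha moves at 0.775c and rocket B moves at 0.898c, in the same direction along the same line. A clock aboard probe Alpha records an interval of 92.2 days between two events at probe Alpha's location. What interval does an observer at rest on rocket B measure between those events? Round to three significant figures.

Speed of probe Alpha in rocket B's frame: u = (v_A − v_B)/(1 − v_A v_B/c²) = (0.775 − 0.898)/(1 − 0.775×0.898) = −0.123/0.30405 = −0.40454; |u| = 0.40454c.
γ for this relative speed: γ = 1/√(1 − 0.163653) = 1.0935.
Probe Alpha's interval is proper; time dilation gives Δt_B = γΔτ = 1.0935 × 92.2 days = 101 days.

101 days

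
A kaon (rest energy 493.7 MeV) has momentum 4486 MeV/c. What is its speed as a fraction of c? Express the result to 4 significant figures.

0.9940c

pc/(mc²) = 4486/493.7 = 9.0865 = βγ = β/√(1−β²).
So β² = x²/(1 + x²) with x = 9.0865: x² = 82.5645, β² = 82.5645/83.5645 = 0.988033, β = 0.9940.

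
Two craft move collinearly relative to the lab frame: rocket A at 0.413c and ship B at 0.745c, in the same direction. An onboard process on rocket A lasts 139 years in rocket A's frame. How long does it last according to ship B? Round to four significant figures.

Speed of rocket A in ship B's frame: u = (v_A − v_B)/(1 − v_A v_B/c²) = (0.413 − 0.745)/(1 − 0.413×0.745) = −0.332/0.692315 = −0.47955; |u| = 0.47955c.
At |u| = 0.47955c, γ = (1 − 0.229968)^(−1/2) = 1.1396.
The clock on rocket A records proper time, so ship B measures Δt = γΔτ = 1.1396 × 139 = 158.4 years.

158.4 years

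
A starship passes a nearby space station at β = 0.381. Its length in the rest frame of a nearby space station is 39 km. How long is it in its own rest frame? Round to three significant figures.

γ = 1/√(1 − β²) = 1/√(1 − 0.145161) = 1/√0.854839 = 1/0.924575 = 1.0816.
Proper length: L₀ = γ·L = 1.0816 × 39 = 42.2 km.

42.2 km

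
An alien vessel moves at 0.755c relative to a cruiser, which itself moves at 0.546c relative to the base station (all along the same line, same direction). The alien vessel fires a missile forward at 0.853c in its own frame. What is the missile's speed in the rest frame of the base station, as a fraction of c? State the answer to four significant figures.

0.9935c

Compose velocities in two stages. Stage 1 (into S'): u₁ = (0.853+0.755)/(1+0.853×0.755) = 0.97809.
Stage 2 (into S): u = (0.97809+0.546)/(1+0.97809×0.546) = 0.99352, so the speed is 0.9935c.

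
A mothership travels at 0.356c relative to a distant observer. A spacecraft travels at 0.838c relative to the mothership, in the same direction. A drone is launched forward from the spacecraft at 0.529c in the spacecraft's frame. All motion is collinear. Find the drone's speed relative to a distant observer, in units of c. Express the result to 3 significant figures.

First combine the drone and spacecraft (S''→S'): u₁ = (0.529 + 0.838)/(1 + 0.529×0.838) = 1.367/1.443302 = 0.94713.
Then combine with the mothership (S'→S): u = (0.94713 + 0.356)/(1 + 0.94713×0.356) = 1.30313/1.33717828 = 0.97454.

0.975c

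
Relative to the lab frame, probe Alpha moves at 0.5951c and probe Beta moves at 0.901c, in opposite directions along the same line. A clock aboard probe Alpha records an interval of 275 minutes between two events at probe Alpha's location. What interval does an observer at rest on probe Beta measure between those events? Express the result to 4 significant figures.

The velocity of probe Alpha relative to probe Beta is (0.5951 + 0.901)c / (1 + 0.5951×0.901) = 0.97391c; relative speed 0.97391c.
At |u| = 0.97391c, γ = (1 − 0.948501)^(−1/2) = 4.4066.
Probe Alpha's interval is proper; time dilation gives Δt_B = γΔτ = 4.4066 × 275 minutes = 1212 minutes.

1212 minutes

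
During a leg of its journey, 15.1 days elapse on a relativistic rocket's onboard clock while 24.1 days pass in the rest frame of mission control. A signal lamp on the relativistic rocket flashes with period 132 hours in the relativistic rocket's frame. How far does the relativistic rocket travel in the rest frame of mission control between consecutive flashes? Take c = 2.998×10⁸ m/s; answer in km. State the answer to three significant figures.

1.77×10^11 km

The time-dilation ratio gives γ = 24.1/15.1 = 1.59603.
β = √(1 − 1/γ²) = 0.77938. Lab-frame period = γτ = 1.59603×132 hours = 210.68 hours. Distance = βc × γτ = 0.77938 × 2.998×10⁸ m/s × 758448 s = 1.7722×10^14 m = 1.77×10^11 km.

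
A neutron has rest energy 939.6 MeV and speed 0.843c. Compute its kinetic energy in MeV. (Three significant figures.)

807 MeV

With β = 0.843, γ = 1/√(1 − 0.843²) = 1/√0.289351 = 1.85903.
Kinetic energy: K = (γ − 1)mc² = (1.85903 − 1) × 939.6 MeV = 0.85903 × 939.6 = 807 MeV.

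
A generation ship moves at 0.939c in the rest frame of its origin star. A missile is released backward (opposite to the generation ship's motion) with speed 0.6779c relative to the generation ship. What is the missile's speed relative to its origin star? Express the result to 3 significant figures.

0.718c

Relativistic velocity addition: u = (u' + v)/(1 + u'v/c²), with u' = −0.6779c and v = 0.939c.
Numerator: −0.6779 + 0.939 = 0.2611. Denominator: 1 + (−0.6779)(0.939) = 0.3634519.
u = 0.2611/0.3634519 = 0.71839, so the speed is 0.718c.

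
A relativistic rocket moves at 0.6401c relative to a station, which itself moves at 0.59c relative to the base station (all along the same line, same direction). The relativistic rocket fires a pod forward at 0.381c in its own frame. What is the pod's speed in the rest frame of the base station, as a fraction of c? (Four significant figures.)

0.9505c

Compose velocities in two stages. Stage 1 (into S'): u₁ = (0.381+0.6401)/(1+0.381×0.6401) = 0.8209.
Stage 2 (into S): u = (0.8209+0.59)/(1+0.8209×0.59) = 0.95053, so the speed is 0.9505c.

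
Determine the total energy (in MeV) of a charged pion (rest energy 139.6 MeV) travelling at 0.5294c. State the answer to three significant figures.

β² = 0.28026436, so γ = 1/√0.71973564 = 1.1787.
Total energy: E = γmc² = 1.1787 × 139.6 MeV = 165 MeV.

165 MeV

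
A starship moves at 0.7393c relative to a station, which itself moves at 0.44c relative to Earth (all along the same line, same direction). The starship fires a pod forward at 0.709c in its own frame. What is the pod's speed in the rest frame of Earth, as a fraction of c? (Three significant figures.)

0.980c

First combine the pod and starship (S''→S'): u₁ = (0.709 + 0.7393)/(1 + 0.709×0.7393) = 1.4483/1.5241637 = 0.95023.
Then combine with the station (S'→S): u = (0.95023 + 0.44)/(1 + 0.95023×0.44) = 1.39023/1.4181012 = 0.98035.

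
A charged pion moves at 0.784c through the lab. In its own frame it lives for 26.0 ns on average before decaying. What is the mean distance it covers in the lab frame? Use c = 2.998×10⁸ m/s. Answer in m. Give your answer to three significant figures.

β² = 0.614656, so γ = 1/√0.385344 = 1.6109.
Lab-frame lifetime: Δt = γτ = 1.6109 × 26.0 ns = 41.883 ns.
Distance: d = vΔt = 0.784 × 2.998×10⁸ m/s × 4.1883×10^-8 s = 9.84 m.

9.84 m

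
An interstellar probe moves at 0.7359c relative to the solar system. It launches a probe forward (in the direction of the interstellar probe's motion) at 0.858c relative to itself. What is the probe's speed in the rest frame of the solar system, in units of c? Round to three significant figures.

In units of c, u = (u' + v)/(1 + u'v) with u' = 0.858 and v = 0.7359.
Numerator: 0.858 + 0.7359 = 1.5939. Denominator: 1 + (0.858)(0.7359) = 1.6314022.
u = 1.5939/1.6314022 = 0.97701, so the speed is 0.977c.

0.977c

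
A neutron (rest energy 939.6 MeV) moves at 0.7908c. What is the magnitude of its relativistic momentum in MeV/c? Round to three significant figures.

1210 MeV/c

γ = 1/√(1 − β²) = 1/√(1 − 0.62536464) = 1/√0.37463536 = 1/0.612075 = 1.6338.
Momentum: p = γβ·mc = 1.6338 × 0.7908 × 939.6 MeV/c = 1210 MeV/c.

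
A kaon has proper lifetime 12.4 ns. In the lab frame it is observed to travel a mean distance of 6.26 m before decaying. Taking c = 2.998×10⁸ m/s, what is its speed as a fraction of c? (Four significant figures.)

0.8598c

d = βγcτ ⇒ βγ = d/(cτ) = 6.260 m / (3.71752 m) = 1.6839.
β = (βγ)/√(1+(βγ)²) = 1.6839/√3.83552 = 0.8598.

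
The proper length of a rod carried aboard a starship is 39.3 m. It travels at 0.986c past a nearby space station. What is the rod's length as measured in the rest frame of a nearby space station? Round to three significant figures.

With β = 0.986, γ = 1/√(1 − 0.986²) = 1/√0.027804 = 5.9972.
Length contraction: L = L₀/γ = 39.3/5.9972 = 6.55 m.

6.55 m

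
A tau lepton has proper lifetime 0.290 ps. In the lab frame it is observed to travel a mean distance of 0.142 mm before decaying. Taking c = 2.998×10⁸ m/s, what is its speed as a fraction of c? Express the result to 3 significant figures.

0.853c

d = βγcτ ⇒ βγ = d/(cτ) = 1.420×10^-4 m / (8.6942×10^-5 m) = 1.6333.
β = (βγ)/√(1+(βγ)²) = 1.6333/√3.66767 = 0.853.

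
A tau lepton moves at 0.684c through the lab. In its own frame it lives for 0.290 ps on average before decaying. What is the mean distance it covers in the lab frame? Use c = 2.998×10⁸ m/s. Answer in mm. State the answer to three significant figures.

0.0815 mm

With β = 0.684, γ = 1/√(1 − 0.684²) = 1/√0.532144 = 1.3708.
Lab-frame lifetime: Δt = γτ = 1.3708 × 0.290 ps = 0.39753 ps.
Distance: d = vΔt = 0.684 × 2.998×10⁸ m/s × 3.9753×10^-13 s = 8.15×10^-5 m = 0.0815 mm.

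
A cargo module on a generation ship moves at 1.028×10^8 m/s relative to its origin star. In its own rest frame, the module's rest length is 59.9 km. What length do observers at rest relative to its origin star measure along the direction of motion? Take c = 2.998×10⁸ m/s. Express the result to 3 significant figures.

β = v/c = (1.028×10^8 m/s)/(2.998×10⁸ m/s) = 0.342895.
With β = 0.342895, γ = 1/√(1 − 0.342895²) = 1/√0.882423 = 1.0645.
Along the direction of motion the measured length is L₀/γ = 59.9/1.0645 = 56.3 km.

56.3 km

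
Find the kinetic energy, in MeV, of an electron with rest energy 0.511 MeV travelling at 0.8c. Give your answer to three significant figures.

0.341 MeV

β² = 0.64, so γ = 1/√0.36 = 1.66667.
Kinetic energy: K = (γ − 1)mc² = (1.66667 − 1) × 0.511 MeV = 0.66667 × 0.511 = 0.341 MeV.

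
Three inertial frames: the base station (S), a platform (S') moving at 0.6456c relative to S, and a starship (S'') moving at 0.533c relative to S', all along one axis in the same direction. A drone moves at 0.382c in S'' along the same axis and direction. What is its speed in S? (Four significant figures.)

Compose velocities in two stages. Stage 1 (into S'): u₁ = (0.382+0.533)/(1+0.382×0.533) = 0.76022.
Stage 2 (into S): u = (0.76022+0.6456)/(1+0.76022×0.6456) = 0.943, so the speed is 0.9430c.

0.9430c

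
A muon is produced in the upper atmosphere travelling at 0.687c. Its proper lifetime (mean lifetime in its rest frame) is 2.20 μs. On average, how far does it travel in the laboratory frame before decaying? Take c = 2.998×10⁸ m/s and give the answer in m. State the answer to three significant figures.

624 m

With β = 0.687, γ = 1/√(1 − 0.687²) = 1/√0.528031 = 1.3762.
Lab-frame lifetime: Δt = γτ = 1.3762 × 2.20 μs = 3.0276 μs.
Distance: d = vΔt = 0.687 × 2.998×10⁸ m/s × 3.0276×10^-6 s = 624 m.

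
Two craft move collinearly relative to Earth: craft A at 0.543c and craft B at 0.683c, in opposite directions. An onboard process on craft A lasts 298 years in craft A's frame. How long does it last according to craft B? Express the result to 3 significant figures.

666 years

Speed of craft A in craft B's frame: u = (v_A + v_B)/(1 + v_A v_B/c²) = (0.543 + 0.683)/(1 + 0.543×0.683) = 1.226/1.370869 = 0.89432; |u| = 0.89432c.
At |u| = 0.89432c, γ = (1 − 0.799808)^(−1/2) = 2.235.
The clock on craft A records proper time, so craft B measures Δt = γΔτ = 2.235 × 298 = 666 years.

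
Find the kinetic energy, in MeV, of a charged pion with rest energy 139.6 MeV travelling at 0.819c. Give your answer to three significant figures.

104 MeV

Lorentz factor: γ = (1 − 0.670761)^(−1/2) = 1.74279.
Kinetic energy: K = (γ − 1)mc² = (1.74279 − 1) × 139.6 MeV = 0.74279 × 139.6 = 104 MeV.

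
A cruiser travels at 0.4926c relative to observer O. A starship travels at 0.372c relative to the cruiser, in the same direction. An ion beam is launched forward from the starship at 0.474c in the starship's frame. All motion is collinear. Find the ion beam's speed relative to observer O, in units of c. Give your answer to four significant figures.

0.8948c

First combine the ion beam and starship (S''→S'): u₁ = (0.474 + 0.372)/(1 + 0.474×0.372) = 0.846/1.176328 = 0.71919.
Then combine with the cruiser (S'→S): u = (0.71919 + 0.4926)/(1 + 0.71919×0.4926) = 1.21179/1.354272994 = 0.89479.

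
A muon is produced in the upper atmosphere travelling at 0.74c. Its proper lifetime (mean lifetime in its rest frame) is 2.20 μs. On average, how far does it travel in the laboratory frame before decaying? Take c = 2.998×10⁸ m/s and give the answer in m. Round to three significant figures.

β² = 0.5476, so γ = 1/√0.4524 = 1.4868.
Lab-frame lifetime: Δt = γτ = 1.4868 × 2.20 μs = 3.271 μs.
Distance: d = vΔt = 0.74 × 2.998×10⁸ m/s × 3.2710×10^-6 s = 726 m.

726 m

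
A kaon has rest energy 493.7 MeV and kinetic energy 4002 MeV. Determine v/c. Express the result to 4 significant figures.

γ = 1 + K/(mc²) = 1 + 4002/493.7 = 9.1061.
β = √(1 − 1/γ²) = √(1 − 0.0120597) = √0.9879403 = 0.9940.

0.9940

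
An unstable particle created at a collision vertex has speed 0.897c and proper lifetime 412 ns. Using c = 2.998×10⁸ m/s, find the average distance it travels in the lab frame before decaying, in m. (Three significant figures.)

Lorentz factor: γ = (1 − 0.804609)^(−1/2) = 2.2623.
Lab-frame lifetime: Δt = γτ = 2.2623 × 412 ns = 932.07 ns.
Distance: d = vΔt = 0.897 × 2.998×10⁸ m/s × 9.3207×10^-7 s = 251 m.

251 m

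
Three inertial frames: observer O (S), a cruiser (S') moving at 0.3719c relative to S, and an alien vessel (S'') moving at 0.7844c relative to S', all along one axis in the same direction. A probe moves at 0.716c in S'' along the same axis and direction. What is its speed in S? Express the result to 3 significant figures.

0.982c

Compose velocities in two stages. Stage 1 (into S'): u₁ = (0.716+0.7844)/(1+0.716×0.7844) = 0.96079.
Stage 2 (into S): u = (0.96079+0.3719)/(1+0.96079×0.3719) = 0.98186, so the speed is 0.982c.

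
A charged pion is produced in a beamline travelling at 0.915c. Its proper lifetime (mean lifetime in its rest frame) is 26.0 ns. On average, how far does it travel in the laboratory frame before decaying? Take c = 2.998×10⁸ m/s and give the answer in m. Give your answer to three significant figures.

β² = 0.837225, so γ = 1/√0.162775 = 2.4786.
Lab-frame lifetime: Δt = γτ = 2.4786 × 26.0 ns = 64.444 ns.
Distance: d = vΔt = 0.915 × 2.998×10⁸ m/s × 6.4444×10^-8 s = 17.7 m.

17.7 m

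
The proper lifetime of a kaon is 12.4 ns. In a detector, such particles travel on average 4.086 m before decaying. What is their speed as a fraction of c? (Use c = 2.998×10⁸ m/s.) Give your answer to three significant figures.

0.740c

Let x = d/(cτ) = 4.086 m / (2.998×10⁸ m/s × 1.240×10^-8 s) = 1.0991. Since d = βγcτ, x = βγ = β/√(1−β²).
Solving: β² = x²/(1+x²) = 1.20802/2.20802 = 0.547106, so β = 0.740.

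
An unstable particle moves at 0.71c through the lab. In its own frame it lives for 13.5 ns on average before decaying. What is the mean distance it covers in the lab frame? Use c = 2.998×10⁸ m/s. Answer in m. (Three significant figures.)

4.08 m

β² = 0.5041, so γ = 1/√0.4959 = 1.42.
Lab-frame lifetime: Δt = γτ = 1.42 × 13.5 ns = 19.17 ns.
Distance: d = vΔt = 0.71 × 2.998×10⁸ m/s × 1.9170×10^-8 s = 4.08 m.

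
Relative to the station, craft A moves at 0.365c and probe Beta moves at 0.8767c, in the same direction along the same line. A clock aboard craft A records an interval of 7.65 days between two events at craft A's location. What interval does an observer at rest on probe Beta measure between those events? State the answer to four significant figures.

11.62 days

Speed of craft A in probe Beta's frame: u = (v_A − v_B)/(1 − v_A v_B/c²) = (0.365 − 0.8767)/(1 − 0.365×0.8767) = −0.5117/0.6800045 = −0.7525; |u| = 0.7525c.
At |u| = 0.7525c, γ = (1 − 0.566256)^(−1/2) = 1.5184.
Craft A's interval is proper; time dilation gives Δt_B = γΔτ = 1.5184 × 7.65 days = 11.62 days.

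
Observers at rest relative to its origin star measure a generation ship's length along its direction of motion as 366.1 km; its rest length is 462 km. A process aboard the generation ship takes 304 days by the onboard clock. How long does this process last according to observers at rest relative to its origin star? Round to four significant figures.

Length contraction gives γ = L₀/L = 462/366.1 = 1.26195.
Δt = γΔτ = 1.26195 × 304 = 383.6 days.

383.6 days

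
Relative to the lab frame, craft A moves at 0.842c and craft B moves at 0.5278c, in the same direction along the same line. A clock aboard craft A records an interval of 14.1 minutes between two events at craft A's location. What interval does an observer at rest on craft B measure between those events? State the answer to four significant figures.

The velocity of craft A relative to craft B is (0.842 − 0.5278)c / (1 − 0.842×0.5278) = 0.56552c; relative speed 0.56552c.
At |u| = 0.56552c, γ = (1 − 0.319813)^(−1/2) = 1.2125.
Craft A's interval is proper; time dilation gives Δt_B = γΔτ = 1.2125 × 14.1 minutes = 17.10 minutes.

17.10 minutes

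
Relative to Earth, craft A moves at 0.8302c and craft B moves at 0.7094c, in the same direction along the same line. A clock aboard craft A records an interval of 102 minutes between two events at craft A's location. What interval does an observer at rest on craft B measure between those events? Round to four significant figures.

106.7 minutes

The velocity of craft A relative to craft B is (0.8302 − 0.7094)c / (1 − 0.8302×0.7094) = 0.29388c; relative speed 0.29388c.
At |u| = 0.29388c, γ = (1 − 0.0863655)^(−1/2) = 1.0462.
The clock on craft A records proper time, so craft B measures Δt = γΔτ = 1.0462 × 102 = 106.7 minutes.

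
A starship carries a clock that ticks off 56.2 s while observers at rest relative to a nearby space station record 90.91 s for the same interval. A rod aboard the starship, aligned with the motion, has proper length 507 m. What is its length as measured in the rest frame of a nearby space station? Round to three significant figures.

313 m

The time-dilation ratio gives γ = 90.91/56.2 = 1.61762.
L = L₀/γ = 507/1.61762 = 313 m.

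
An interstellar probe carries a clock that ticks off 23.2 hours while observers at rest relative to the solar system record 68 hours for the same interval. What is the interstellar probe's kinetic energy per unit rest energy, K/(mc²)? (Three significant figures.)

The time-dilation ratio gives γ = 68/23.2 = 2.93103.
Since K = (γ−1)mc², K/(mc²) = 2.93103 − 1 = 1.93.

1.93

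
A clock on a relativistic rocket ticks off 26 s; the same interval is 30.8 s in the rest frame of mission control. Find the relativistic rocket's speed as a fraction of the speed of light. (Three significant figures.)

γ = Δt/Δτ = 30.8/26 = 1.1846.
β = √(1 − 1/γ²) = √(1 − 0.712618) = √0.287382 = 0.536.

0.536c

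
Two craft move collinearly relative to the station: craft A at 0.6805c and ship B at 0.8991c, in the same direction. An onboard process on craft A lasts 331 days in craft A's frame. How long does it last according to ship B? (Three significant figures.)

401 days

Transform craft A's velocity into ship B's frame: (0.6805 − 0.8991)/(1 − 0.6805·0.8991) = −0.2186/0.38816245, so the relative speed is 0.56317c.
γ for this relative speed: γ = 1/√(1 − 0.31716) = 1.2102.
The clock on craft A records proper time, so ship B measures Δt = γΔτ = 1.2102 × 331 = 401 days.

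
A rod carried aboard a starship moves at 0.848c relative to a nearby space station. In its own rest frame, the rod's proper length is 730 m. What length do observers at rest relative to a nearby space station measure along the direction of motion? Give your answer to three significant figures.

With β = 0.848, γ = 1/√(1 − 0.848²) = 1/√0.280896 = 1.8868.
Along the direction of motion the measured length is L₀/γ = 730/1.8868 = 387 m.

387 m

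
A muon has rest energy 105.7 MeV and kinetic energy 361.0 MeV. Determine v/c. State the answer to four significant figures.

0.9740

K = (γ−1)mc², so γ = 1 + 361.0/105.7 = 4.4153.
Then v/c = √(1 − γ⁻²) = √(1 − 0.0512955) = √0.9487045 = 0.9740.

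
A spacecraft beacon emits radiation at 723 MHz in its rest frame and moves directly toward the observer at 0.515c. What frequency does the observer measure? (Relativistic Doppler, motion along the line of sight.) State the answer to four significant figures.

Relativistic Doppler (source moving toward): f_obs = f_src · √((1+β)/(1−β)).
With β = 0.515: factor = √(1.515/0.485) = 1.7674.
f_obs = 723 × 1.7674 = 1278 MHz.

1278 MHz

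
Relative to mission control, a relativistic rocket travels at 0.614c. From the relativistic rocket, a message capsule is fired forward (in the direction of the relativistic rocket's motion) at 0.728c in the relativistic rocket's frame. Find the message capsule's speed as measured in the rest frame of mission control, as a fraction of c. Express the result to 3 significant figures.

In units of c, u = (u' + v)/(1 + u'v) with u' = 0.728 and v = 0.614.
Numerator: 0.728 + 0.614 = 1.342. Denominator: 1 + (0.728)(0.614) = 1.446992.
u = 1.342/1.446992 = 0.92744, so the speed is 0.927c.

0.927c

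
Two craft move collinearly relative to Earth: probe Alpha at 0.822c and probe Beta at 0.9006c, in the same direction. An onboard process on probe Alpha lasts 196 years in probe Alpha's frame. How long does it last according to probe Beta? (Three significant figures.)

Speed of probe Alpha in probe Beta's frame: u = (v_A − v_B)/(1 − v_A v_B/c²) = (0.822 − 0.9006)/(1 − 0.822×0.9006) = −0.0786/0.2597068 = −0.30265; |u| = 0.30265c.
γ for this relative speed: γ = 1/√(1 − 0.091597) = 1.0492.
Probe Alpha's interval is proper; time dilation gives Δt_B = γΔτ = 1.0492 × 196 years = 206 years.

206 years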